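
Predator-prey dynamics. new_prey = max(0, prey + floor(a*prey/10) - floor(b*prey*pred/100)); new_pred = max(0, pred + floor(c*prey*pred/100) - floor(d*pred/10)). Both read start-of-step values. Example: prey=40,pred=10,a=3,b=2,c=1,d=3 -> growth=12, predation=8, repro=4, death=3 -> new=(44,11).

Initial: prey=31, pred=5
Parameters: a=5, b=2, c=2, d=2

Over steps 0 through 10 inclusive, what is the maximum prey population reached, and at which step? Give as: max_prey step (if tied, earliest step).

Step 1: prey: 31+15-3=43; pred: 5+3-1=7
Step 2: prey: 43+21-6=58; pred: 7+6-1=12
Step 3: prey: 58+29-13=74; pred: 12+13-2=23
Step 4: prey: 74+37-34=77; pred: 23+34-4=53
Step 5: prey: 77+38-81=34; pred: 53+81-10=124
Step 6: prey: 34+17-84=0; pred: 124+84-24=184
Step 7: prey: 0+0-0=0; pred: 184+0-36=148
Step 8: prey: 0+0-0=0; pred: 148+0-29=119
Step 9: prey: 0+0-0=0; pred: 119+0-23=96
Step 10: prey: 0+0-0=0; pred: 96+0-19=77
Max prey = 77 at step 4

Answer: 77 4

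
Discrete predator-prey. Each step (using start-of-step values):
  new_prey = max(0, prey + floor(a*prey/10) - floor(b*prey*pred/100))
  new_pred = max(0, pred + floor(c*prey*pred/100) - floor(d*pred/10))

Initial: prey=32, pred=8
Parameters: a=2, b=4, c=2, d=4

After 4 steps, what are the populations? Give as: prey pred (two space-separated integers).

Step 1: prey: 32+6-10=28; pred: 8+5-3=10
Step 2: prey: 28+5-11=22; pred: 10+5-4=11
Step 3: prey: 22+4-9=17; pred: 11+4-4=11
Step 4: prey: 17+3-7=13; pred: 11+3-4=10

Answer: 13 10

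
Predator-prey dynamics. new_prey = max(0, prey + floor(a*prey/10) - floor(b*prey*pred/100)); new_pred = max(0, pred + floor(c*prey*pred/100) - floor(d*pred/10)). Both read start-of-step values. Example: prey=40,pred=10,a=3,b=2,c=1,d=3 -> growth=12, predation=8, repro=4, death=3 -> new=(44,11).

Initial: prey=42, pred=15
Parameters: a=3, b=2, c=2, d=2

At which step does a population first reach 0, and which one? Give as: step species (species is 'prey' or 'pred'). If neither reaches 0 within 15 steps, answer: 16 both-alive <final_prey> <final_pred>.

Step 1: prey: 42+12-12=42; pred: 15+12-3=24
Step 2: prey: 42+12-20=34; pred: 24+20-4=40
Step 3: prey: 34+10-27=17; pred: 40+27-8=59
Step 4: prey: 17+5-20=2; pred: 59+20-11=68
Step 5: prey: 2+0-2=0; pred: 68+2-13=57
First extinction: prey at step 5

Answer: 5 prey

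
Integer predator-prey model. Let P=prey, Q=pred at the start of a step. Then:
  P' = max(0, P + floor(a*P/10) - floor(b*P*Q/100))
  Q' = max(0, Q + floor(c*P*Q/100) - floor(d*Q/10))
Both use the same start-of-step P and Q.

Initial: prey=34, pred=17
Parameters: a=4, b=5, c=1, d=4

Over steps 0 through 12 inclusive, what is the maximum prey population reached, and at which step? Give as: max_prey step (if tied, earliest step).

Answer: 52 12

Derivation:
Step 1: prey: 34+13-28=19; pred: 17+5-6=16
Step 2: prey: 19+7-15=11; pred: 16+3-6=13
Step 3: prey: 11+4-7=8; pred: 13+1-5=9
Step 4: prey: 8+3-3=8; pred: 9+0-3=6
Step 5: prey: 8+3-2=9; pred: 6+0-2=4
Step 6: prey: 9+3-1=11; pred: 4+0-1=3
Step 7: prey: 11+4-1=14; pred: 3+0-1=2
Step 8: prey: 14+5-1=18; pred: 2+0-0=2
Step 9: prey: 18+7-1=24; pred: 2+0-0=2
Step 10: prey: 24+9-2=31; pred: 2+0-0=2
Step 11: prey: 31+12-3=40; pred: 2+0-0=2
Step 12: prey: 40+16-4=52; pred: 2+0-0=2
Max prey = 52 at step 12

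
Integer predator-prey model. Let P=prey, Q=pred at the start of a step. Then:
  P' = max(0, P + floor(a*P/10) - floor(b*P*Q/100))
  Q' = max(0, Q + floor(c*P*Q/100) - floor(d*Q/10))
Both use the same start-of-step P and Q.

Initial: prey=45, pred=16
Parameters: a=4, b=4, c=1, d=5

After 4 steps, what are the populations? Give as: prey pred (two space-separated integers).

Answer: 25 7

Derivation:
Step 1: prey: 45+18-28=35; pred: 16+7-8=15
Step 2: prey: 35+14-21=28; pred: 15+5-7=13
Step 3: prey: 28+11-14=25; pred: 13+3-6=10
Step 4: prey: 25+10-10=25; pred: 10+2-5=7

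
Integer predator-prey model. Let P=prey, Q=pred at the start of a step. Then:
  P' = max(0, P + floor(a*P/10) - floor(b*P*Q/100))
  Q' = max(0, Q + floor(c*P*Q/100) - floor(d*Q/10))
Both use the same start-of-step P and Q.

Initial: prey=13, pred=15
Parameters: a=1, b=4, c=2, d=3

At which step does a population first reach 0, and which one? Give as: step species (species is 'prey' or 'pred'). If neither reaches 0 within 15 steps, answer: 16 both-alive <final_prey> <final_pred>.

Step 1: prey: 13+1-7=7; pred: 15+3-4=14
Step 2: prey: 7+0-3=4; pred: 14+1-4=11
Step 3: prey: 4+0-1=3; pred: 11+0-3=8
Step 4: prey: 3+0-0=3; pred: 8+0-2=6
Step 5: prey: 3+0-0=3; pred: 6+0-1=5
Step 6: prey: 3+0-0=3; pred: 5+0-1=4
Step 7: prey: 3+0-0=3; pred: 4+0-1=3
Step 8: prey: 3+0-0=3; pred: 3+0-0=3
Steps 9-15: state stable at prey=3, pred=3 (no change)
No extinction within 15 steps

Answer: 16 both-alive 3 3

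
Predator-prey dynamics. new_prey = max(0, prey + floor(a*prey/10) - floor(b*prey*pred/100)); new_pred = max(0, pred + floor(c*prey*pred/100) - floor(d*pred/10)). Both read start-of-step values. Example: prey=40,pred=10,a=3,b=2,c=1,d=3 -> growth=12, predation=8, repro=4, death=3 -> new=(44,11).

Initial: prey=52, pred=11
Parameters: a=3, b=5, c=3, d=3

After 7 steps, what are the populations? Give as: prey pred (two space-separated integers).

Answer: 0 10

Derivation:
Step 1: prey: 52+15-28=39; pred: 11+17-3=25
Step 2: prey: 39+11-48=2; pred: 25+29-7=47
Step 3: prey: 2+0-4=0; pred: 47+2-14=35
Step 4: prey: 0+0-0=0; pred: 35+0-10=25
Step 5: prey: 0+0-0=0; pred: 25+0-7=18
Step 6: prey: 0+0-0=0; pred: 18+0-5=13
Step 7: prey: 0+0-0=0; pred: 13+0-3=10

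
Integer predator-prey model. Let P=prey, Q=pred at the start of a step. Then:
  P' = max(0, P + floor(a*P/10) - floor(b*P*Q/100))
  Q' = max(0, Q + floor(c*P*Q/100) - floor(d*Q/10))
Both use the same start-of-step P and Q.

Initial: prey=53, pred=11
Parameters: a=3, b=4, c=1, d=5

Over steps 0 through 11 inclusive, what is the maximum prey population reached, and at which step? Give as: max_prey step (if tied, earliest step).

Step 1: prey: 53+15-23=45; pred: 11+5-5=11
Step 2: prey: 45+13-19=39; pred: 11+4-5=10
Step 3: prey: 39+11-15=35; pred: 10+3-5=8
Step 4: prey: 35+10-11=34; pred: 8+2-4=6
Step 5: prey: 34+10-8=36; pred: 6+2-3=5
Step 6: prey: 36+10-7=39; pred: 5+1-2=4
Step 7: prey: 39+11-6=44; pred: 4+1-2=3
Step 8: prey: 44+13-5=52; pred: 3+1-1=3
Step 9: prey: 52+15-6=61; pred: 3+1-1=3
Step 10: prey: 61+18-7=72; pred: 3+1-1=3
Step 11: prey: 72+21-8=85; pred: 3+2-1=4
Max prey = 85 at step 11

Answer: 85 11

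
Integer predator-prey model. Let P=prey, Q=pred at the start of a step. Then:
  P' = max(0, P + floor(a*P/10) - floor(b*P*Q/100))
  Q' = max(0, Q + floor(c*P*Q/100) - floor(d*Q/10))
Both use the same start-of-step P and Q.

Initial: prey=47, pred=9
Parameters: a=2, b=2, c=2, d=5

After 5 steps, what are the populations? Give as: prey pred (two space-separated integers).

Answer: 14 33

Derivation:
Step 1: prey: 47+9-8=48; pred: 9+8-4=13
Step 2: prey: 48+9-12=45; pred: 13+12-6=19
Step 3: prey: 45+9-17=37; pred: 19+17-9=27
Step 4: prey: 37+7-19=25; pred: 27+19-13=33
Step 5: prey: 25+5-16=14; pred: 33+16-16=33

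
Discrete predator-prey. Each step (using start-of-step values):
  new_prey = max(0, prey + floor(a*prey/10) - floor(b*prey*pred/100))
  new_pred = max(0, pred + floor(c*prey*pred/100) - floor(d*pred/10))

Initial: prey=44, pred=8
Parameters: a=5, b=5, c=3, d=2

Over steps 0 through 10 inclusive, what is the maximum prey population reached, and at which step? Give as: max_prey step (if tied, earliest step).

Answer: 49 1

Derivation:
Step 1: prey: 44+22-17=49; pred: 8+10-1=17
Step 2: prey: 49+24-41=32; pred: 17+24-3=38
Step 3: prey: 32+16-60=0; pred: 38+36-7=67
Step 4: prey: 0+0-0=0; pred: 67+0-13=54
Step 5: prey: 0+0-0=0; pred: 54+0-10=44
Step 6: prey: 0+0-0=0; pred: 44+0-8=36
Step 7: prey: 0+0-0=0; pred: 36+0-7=29
Step 8: prey: 0+0-0=0; pred: 29+0-5=24
Step 9: prey: 0+0-0=0; pred: 24+0-4=20
Step 10: prey: 0+0-0=0; pred: 20+0-4=16
Max prey = 49 at step 1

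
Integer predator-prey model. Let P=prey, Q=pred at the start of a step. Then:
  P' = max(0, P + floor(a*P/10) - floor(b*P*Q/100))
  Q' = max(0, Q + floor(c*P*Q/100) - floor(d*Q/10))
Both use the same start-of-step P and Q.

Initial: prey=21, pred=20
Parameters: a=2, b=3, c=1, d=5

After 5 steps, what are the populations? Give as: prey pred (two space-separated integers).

Answer: 13 1

Derivation:
Step 1: prey: 21+4-12=13; pred: 20+4-10=14
Step 2: prey: 13+2-5=10; pred: 14+1-7=8
Step 3: prey: 10+2-2=10; pred: 8+0-4=4
Step 4: prey: 10+2-1=11; pred: 4+0-2=2
Step 5: prey: 11+2-0=13; pred: 2+0-1=1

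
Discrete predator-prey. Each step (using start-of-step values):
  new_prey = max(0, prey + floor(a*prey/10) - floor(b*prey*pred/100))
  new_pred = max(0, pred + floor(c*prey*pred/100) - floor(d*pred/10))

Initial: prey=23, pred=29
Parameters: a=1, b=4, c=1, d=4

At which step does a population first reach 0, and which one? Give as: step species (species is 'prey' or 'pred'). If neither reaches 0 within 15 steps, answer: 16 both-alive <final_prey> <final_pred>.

Step 1: prey: 23+2-26=0; pred: 29+6-11=24
First extinction: prey at step 1

Answer: 1 prey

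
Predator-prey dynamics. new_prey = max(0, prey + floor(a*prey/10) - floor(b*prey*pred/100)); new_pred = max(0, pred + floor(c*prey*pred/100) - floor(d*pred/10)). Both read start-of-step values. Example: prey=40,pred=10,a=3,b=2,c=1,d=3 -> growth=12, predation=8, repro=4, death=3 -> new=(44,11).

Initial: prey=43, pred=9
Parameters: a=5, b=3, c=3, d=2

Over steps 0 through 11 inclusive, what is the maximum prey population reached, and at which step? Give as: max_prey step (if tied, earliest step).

Step 1: prey: 43+21-11=53; pred: 9+11-1=19
Step 2: prey: 53+26-30=49; pred: 19+30-3=46
Step 3: prey: 49+24-67=6; pred: 46+67-9=104
Step 4: prey: 6+3-18=0; pred: 104+18-20=102
Step 5: prey: 0+0-0=0; pred: 102+0-20=82
Step 6: prey: 0+0-0=0; pred: 82+0-16=66
Step 7: prey: 0+0-0=0; pred: 66+0-13=53
Step 8: prey: 0+0-0=0; pred: 53+0-10=43
Step 9: prey: 0+0-0=0; pred: 43+0-8=35
Step 10: prey: 0+0-0=0; pred: 35+0-7=28
Step 11: prey: 0+0-0=0; pred: 28+0-5=23
Max prey = 53 at step 1

Answer: 53 1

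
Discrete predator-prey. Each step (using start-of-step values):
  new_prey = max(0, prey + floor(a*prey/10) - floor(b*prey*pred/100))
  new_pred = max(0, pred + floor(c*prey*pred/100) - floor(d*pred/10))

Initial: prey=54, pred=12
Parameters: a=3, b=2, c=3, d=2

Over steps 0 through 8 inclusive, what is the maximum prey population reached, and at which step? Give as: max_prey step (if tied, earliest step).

Answer: 58 1

Derivation:
Step 1: prey: 54+16-12=58; pred: 12+19-2=29
Step 2: prey: 58+17-33=42; pred: 29+50-5=74
Step 3: prey: 42+12-62=0; pred: 74+93-14=153
Step 4: prey: 0+0-0=0; pred: 153+0-30=123
Step 5: prey: 0+0-0=0; pred: 123+0-24=99
Step 6: prey: 0+0-0=0; pred: 99+0-19=80
Step 7: prey: 0+0-0=0; pred: 80+0-16=64
Step 8: prey: 0+0-0=0; pred: 64+0-12=52
Max prey = 58 at step 1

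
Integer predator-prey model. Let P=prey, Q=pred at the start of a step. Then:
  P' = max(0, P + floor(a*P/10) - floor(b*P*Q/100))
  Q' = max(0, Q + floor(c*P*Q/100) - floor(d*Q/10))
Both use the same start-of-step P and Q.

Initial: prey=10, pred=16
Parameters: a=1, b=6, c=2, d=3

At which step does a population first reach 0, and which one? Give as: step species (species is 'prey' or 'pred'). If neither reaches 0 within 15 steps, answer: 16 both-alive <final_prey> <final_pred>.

Step 1: prey: 10+1-9=2; pred: 16+3-4=15
Step 2: prey: 2+0-1=1; pred: 15+0-4=11
Step 3: prey: 1+0-0=1; pred: 11+0-3=8
Step 4: prey: 1+0-0=1; pred: 8+0-2=6
Step 5: prey: 1+0-0=1; pred: 6+0-1=5
Step 6: prey: 1+0-0=1; pred: 5+0-1=4
Step 7: prey: 1+0-0=1; pred: 4+0-1=3
Step 8: prey: 1+0-0=1; pred: 3+0-0=3
Steps 9-15: state stable at prey=1, pred=3 (no change)
No extinction within 15 steps

Answer: 16 both-alive 1 3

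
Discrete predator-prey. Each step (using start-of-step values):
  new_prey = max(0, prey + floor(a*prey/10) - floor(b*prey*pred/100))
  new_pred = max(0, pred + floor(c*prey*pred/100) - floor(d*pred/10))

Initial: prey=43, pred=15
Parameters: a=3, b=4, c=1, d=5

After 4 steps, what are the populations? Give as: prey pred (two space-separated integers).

Answer: 18 5

Derivation:
Step 1: prey: 43+12-25=30; pred: 15+6-7=14
Step 2: prey: 30+9-16=23; pred: 14+4-7=11
Step 3: prey: 23+6-10=19; pred: 11+2-5=8
Step 4: prey: 19+5-6=18; pred: 8+1-4=5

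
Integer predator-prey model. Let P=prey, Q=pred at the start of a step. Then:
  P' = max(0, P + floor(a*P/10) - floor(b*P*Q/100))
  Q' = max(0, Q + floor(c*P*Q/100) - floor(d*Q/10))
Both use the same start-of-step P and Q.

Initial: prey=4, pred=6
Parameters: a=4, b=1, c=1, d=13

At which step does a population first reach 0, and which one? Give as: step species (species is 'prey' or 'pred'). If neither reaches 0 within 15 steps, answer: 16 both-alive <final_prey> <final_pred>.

Step 1: prey: 4+1-0=5; pred: 6+0-7=0
First extinction: pred at step 1

Answer: 1 pred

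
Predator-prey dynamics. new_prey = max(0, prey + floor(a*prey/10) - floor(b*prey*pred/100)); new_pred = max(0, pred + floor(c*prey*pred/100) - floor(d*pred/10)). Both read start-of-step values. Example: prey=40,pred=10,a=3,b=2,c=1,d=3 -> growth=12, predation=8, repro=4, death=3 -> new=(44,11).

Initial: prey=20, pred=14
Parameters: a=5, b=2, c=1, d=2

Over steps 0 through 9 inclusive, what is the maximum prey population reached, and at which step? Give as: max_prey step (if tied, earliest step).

Step 1: prey: 20+10-5=25; pred: 14+2-2=14
Step 2: prey: 25+12-7=30; pred: 14+3-2=15
Step 3: prey: 30+15-9=36; pred: 15+4-3=16
Step 4: prey: 36+18-11=43; pred: 16+5-3=18
Step 5: prey: 43+21-15=49; pred: 18+7-3=22
Step 6: prey: 49+24-21=52; pred: 22+10-4=28
Step 7: prey: 52+26-29=49; pred: 28+14-5=37
Step 8: prey: 49+24-36=37; pred: 37+18-7=48
Step 9: prey: 37+18-35=20; pred: 48+17-9=56
Max prey = 52 at step 6

Answer: 52 6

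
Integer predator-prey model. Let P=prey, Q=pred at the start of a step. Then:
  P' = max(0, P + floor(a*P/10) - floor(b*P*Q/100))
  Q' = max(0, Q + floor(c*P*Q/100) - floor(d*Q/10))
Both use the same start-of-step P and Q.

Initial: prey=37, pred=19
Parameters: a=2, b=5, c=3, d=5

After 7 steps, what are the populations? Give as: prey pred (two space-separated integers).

Step 1: prey: 37+7-35=9; pred: 19+21-9=31
Step 2: prey: 9+1-13=0; pred: 31+8-15=24
Step 3: prey: 0+0-0=0; pred: 24+0-12=12
Step 4: prey: 0+0-0=0; pred: 12+0-6=6
Step 5: prey: 0+0-0=0; pred: 6+0-3=3
Step 6: prey: 0+0-0=0; pred: 3+0-1=2
Step 7: prey: 0+0-0=0; pred: 2+0-1=1

Answer: 0 1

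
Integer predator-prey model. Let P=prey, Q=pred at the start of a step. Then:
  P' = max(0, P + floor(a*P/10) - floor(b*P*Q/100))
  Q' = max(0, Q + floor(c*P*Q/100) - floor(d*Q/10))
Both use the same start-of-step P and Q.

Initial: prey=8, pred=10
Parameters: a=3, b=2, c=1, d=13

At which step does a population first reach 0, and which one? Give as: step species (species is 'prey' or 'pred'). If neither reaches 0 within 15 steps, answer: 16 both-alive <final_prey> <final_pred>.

Step 1: prey: 8+2-1=9; pred: 10+0-13=0
First extinction: pred at step 1

Answer: 1 pred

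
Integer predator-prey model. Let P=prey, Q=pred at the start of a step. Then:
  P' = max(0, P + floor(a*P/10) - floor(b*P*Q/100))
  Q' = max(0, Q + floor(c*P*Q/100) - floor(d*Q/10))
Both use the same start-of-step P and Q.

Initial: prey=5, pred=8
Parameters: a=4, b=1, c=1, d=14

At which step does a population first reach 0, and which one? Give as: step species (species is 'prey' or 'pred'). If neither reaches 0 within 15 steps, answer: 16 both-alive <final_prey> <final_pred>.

Step 1: prey: 5+2-0=7; pred: 8+0-11=0
First extinction: pred at step 1

Answer: 1 pred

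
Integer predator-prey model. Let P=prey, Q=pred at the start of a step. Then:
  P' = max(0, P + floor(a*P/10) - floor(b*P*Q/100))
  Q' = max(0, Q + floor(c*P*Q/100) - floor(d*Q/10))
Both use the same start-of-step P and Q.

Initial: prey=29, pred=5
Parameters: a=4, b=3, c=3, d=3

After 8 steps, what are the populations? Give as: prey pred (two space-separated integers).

Answer: 0 26

Derivation:
Step 1: prey: 29+11-4=36; pred: 5+4-1=8
Step 2: prey: 36+14-8=42; pred: 8+8-2=14
Step 3: prey: 42+16-17=41; pred: 14+17-4=27
Step 4: prey: 41+16-33=24; pred: 27+33-8=52
Step 5: prey: 24+9-37=0; pred: 52+37-15=74
Step 6: prey: 0+0-0=0; pred: 74+0-22=52
Step 7: prey: 0+0-0=0; pred: 52+0-15=37
Step 8: prey: 0+0-0=0; pred: 37+0-11=26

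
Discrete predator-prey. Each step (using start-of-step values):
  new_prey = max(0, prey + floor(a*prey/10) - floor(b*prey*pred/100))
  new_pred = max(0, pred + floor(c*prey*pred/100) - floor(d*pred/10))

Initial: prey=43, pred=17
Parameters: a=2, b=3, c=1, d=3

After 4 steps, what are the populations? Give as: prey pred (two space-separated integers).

Answer: 8 14

Derivation:
Step 1: prey: 43+8-21=30; pred: 17+7-5=19
Step 2: prey: 30+6-17=19; pred: 19+5-5=19
Step 3: prey: 19+3-10=12; pred: 19+3-5=17
Step 4: prey: 12+2-6=8; pred: 17+2-5=14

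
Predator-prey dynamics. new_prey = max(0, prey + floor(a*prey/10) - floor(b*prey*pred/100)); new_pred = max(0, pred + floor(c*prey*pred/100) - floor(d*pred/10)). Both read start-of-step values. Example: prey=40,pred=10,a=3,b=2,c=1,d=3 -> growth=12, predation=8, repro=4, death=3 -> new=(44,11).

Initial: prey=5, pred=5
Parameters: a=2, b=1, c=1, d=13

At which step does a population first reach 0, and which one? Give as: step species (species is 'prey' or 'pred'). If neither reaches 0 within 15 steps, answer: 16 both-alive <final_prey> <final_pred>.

Step 1: prey: 5+1-0=6; pred: 5+0-6=0
First extinction: pred at step 1

Answer: 1 pred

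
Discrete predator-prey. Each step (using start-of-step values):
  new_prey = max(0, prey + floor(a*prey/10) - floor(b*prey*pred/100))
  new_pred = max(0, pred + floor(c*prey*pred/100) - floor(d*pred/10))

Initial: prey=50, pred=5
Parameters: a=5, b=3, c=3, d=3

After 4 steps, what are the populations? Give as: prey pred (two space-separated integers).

Answer: 0 199

Derivation:
Step 1: prey: 50+25-7=68; pred: 5+7-1=11
Step 2: prey: 68+34-22=80; pred: 11+22-3=30
Step 3: prey: 80+40-72=48; pred: 30+72-9=93
Step 4: prey: 48+24-133=0; pred: 93+133-27=199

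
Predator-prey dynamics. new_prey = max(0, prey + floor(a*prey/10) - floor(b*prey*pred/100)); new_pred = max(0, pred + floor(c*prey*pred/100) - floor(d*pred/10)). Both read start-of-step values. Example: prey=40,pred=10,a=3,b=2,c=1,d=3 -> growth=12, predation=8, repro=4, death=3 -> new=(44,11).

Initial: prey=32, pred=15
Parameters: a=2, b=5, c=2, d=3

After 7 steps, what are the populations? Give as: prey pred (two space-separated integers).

Answer: 1 4

Derivation:
Step 1: prey: 32+6-24=14; pred: 15+9-4=20
Step 2: prey: 14+2-14=2; pred: 20+5-6=19
Step 3: prey: 2+0-1=1; pred: 19+0-5=14
Step 4: prey: 1+0-0=1; pred: 14+0-4=10
Step 5: prey: 1+0-0=1; pred: 10+0-3=7
Step 6: prey: 1+0-0=1; pred: 7+0-2=5
Step 7: prey: 1+0-0=1; pred: 5+0-1=4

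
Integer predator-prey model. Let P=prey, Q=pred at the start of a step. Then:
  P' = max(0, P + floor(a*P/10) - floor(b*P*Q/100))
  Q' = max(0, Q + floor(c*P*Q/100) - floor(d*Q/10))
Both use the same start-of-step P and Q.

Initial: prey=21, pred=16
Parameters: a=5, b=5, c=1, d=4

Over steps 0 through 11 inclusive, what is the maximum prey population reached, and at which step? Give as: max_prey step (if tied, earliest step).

Answer: 139 11

Derivation:
Step 1: prey: 21+10-16=15; pred: 16+3-6=13
Step 2: prey: 15+7-9=13; pred: 13+1-5=9
Step 3: prey: 13+6-5=14; pred: 9+1-3=7
Step 4: prey: 14+7-4=17; pred: 7+0-2=5
Step 5: prey: 17+8-4=21; pred: 5+0-2=3
Step 6: prey: 21+10-3=28; pred: 3+0-1=2
Step 7: prey: 28+14-2=40; pred: 2+0-0=2
Step 8: prey: 40+20-4=56; pred: 2+0-0=2
Step 9: prey: 56+28-5=79; pred: 2+1-0=3
Step 10: prey: 79+39-11=107; pred: 3+2-1=4
Step 11: prey: 107+53-21=139; pred: 4+4-1=7
Max prey = 139 at step 11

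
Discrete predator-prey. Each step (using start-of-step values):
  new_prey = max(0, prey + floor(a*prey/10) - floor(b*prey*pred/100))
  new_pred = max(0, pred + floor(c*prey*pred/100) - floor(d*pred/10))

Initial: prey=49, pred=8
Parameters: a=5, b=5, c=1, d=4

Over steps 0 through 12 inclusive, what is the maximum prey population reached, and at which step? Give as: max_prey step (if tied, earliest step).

Answer: 63 3

Derivation:
Step 1: prey: 49+24-19=54; pred: 8+3-3=8
Step 2: prey: 54+27-21=60; pred: 8+4-3=9
Step 3: prey: 60+30-27=63; pred: 9+5-3=11
Step 4: prey: 63+31-34=60; pred: 11+6-4=13
Step 5: prey: 60+30-39=51; pred: 13+7-5=15
Step 6: prey: 51+25-38=38; pred: 15+7-6=16
Step 7: prey: 38+19-30=27; pred: 16+6-6=16
Step 8: prey: 27+13-21=19; pred: 16+4-6=14
Step 9: prey: 19+9-13=15; pred: 14+2-5=11
Step 10: prey: 15+7-8=14; pred: 11+1-4=8
Step 11: prey: 14+7-5=16; pred: 8+1-3=6
Step 12: prey: 16+8-4=20; pred: 6+0-2=4
Max prey = 63 at step 3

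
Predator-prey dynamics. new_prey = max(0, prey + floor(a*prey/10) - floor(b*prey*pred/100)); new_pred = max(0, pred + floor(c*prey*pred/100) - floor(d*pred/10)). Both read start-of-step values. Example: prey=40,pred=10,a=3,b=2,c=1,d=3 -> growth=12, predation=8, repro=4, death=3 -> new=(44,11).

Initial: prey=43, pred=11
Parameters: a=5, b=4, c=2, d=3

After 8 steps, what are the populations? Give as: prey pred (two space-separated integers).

Step 1: prey: 43+21-18=46; pred: 11+9-3=17
Step 2: prey: 46+23-31=38; pred: 17+15-5=27
Step 3: prey: 38+19-41=16; pred: 27+20-8=39
Step 4: prey: 16+8-24=0; pred: 39+12-11=40
Step 5: prey: 0+0-0=0; pred: 40+0-12=28
Step 6: prey: 0+0-0=0; pred: 28+0-8=20
Step 7: prey: 0+0-0=0; pred: 20+0-6=14
Step 8: prey: 0+0-0=0; pred: 14+0-4=10

Answer: 0 10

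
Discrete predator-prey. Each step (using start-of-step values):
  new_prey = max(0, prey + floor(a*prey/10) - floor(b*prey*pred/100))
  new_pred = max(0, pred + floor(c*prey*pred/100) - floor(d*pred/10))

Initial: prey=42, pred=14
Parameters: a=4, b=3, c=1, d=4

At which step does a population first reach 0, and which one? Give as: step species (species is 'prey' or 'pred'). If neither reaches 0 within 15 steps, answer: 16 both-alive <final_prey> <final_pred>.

Answer: 16 both-alive 40 14

Derivation:
Step 1: prey: 42+16-17=41; pred: 14+5-5=14
Step 2: prey: 41+16-17=40; pred: 14+5-5=14
Step 3: prey: 40+16-16=40; pred: 14+5-5=14
Steps 4-15: state stable at prey=40, pred=14 (no change)
No extinction within 15 steps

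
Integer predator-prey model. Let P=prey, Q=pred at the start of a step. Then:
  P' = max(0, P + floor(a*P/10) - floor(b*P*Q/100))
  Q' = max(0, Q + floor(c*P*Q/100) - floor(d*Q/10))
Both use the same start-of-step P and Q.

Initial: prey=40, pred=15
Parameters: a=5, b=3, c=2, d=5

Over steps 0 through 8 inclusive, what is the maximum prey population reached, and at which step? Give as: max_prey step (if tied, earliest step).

Step 1: prey: 40+20-18=42; pred: 15+12-7=20
Step 2: prey: 42+21-25=38; pred: 20+16-10=26
Step 3: prey: 38+19-29=28; pred: 26+19-13=32
Step 4: prey: 28+14-26=16; pred: 32+17-16=33
Step 5: prey: 16+8-15=9; pred: 33+10-16=27
Step 6: prey: 9+4-7=6; pred: 27+4-13=18
Step 7: prey: 6+3-3=6; pred: 18+2-9=11
Step 8: prey: 6+3-1=8; pred: 11+1-5=7
Max prey = 42 at step 1

Answer: 42 1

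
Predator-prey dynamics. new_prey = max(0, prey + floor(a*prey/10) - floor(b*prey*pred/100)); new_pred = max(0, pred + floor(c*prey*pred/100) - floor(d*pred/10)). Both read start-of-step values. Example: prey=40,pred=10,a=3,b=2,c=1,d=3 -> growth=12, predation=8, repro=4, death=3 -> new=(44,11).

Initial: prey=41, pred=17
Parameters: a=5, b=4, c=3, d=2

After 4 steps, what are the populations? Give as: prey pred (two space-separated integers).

Step 1: prey: 41+20-27=34; pred: 17+20-3=34
Step 2: prey: 34+17-46=5; pred: 34+34-6=62
Step 3: prey: 5+2-12=0; pred: 62+9-12=59
Step 4: prey: 0+0-0=0; pred: 59+0-11=48

Answer: 0 48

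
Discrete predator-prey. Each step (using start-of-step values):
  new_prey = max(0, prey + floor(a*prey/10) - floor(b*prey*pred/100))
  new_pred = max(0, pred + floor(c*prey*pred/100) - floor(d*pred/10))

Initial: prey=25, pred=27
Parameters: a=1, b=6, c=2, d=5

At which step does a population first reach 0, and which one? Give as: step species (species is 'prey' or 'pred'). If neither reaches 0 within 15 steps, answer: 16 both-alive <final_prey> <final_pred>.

Answer: 1 prey

Derivation:
Step 1: prey: 25+2-40=0; pred: 27+13-13=27
First extinction: prey at step 1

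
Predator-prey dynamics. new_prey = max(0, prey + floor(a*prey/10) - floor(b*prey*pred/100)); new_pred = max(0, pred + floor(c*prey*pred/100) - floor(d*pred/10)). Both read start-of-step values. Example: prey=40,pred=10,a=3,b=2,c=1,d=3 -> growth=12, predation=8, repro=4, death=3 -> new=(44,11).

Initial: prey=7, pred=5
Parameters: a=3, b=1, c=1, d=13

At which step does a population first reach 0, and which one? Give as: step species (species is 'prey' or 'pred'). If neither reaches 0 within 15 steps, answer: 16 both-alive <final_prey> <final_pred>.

Step 1: prey: 7+2-0=9; pred: 5+0-6=0
First extinction: pred at step 1

Answer: 1 pred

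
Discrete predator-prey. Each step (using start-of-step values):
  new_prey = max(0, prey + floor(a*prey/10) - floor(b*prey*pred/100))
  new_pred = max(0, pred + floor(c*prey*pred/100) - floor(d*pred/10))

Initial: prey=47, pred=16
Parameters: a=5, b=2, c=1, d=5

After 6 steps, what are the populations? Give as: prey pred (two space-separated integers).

Answer: 80 45

Derivation:
Step 1: prey: 47+23-15=55; pred: 16+7-8=15
Step 2: prey: 55+27-16=66; pred: 15+8-7=16
Step 3: prey: 66+33-21=78; pred: 16+10-8=18
Step 4: prey: 78+39-28=89; pred: 18+14-9=23
Step 5: prey: 89+44-40=93; pred: 23+20-11=32
Step 6: prey: 93+46-59=80; pred: 32+29-16=45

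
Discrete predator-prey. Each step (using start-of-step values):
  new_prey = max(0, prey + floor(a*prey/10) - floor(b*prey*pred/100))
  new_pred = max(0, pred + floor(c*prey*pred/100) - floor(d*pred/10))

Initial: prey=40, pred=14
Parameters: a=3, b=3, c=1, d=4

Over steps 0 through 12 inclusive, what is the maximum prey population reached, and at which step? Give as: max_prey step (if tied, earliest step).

Answer: 49 12

Derivation:
Step 1: prey: 40+12-16=36; pred: 14+5-5=14
Step 2: prey: 36+10-15=31; pred: 14+5-5=14
Step 3: prey: 31+9-13=27; pred: 14+4-5=13
Step 4: prey: 27+8-10=25; pred: 13+3-5=11
Step 5: prey: 25+7-8=24; pred: 11+2-4=9
Step 6: prey: 24+7-6=25; pred: 9+2-3=8
Step 7: prey: 25+7-6=26; pred: 8+2-3=7
Step 8: prey: 26+7-5=28; pred: 7+1-2=6
Step 9: prey: 28+8-5=31; pred: 6+1-2=5
Step 10: prey: 31+9-4=36; pred: 5+1-2=4
Step 11: prey: 36+10-4=42; pred: 4+1-1=4
Step 12: prey: 42+12-5=49; pred: 4+1-1=4
Max prey = 49 at step 12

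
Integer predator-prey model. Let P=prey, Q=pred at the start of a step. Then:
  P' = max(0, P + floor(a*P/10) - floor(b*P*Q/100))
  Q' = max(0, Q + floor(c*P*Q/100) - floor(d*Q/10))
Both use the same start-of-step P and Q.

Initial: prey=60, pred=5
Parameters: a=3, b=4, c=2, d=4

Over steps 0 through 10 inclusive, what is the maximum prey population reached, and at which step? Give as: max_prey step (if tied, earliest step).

Answer: 66 1

Derivation:
Step 1: prey: 60+18-12=66; pred: 5+6-2=9
Step 2: prey: 66+19-23=62; pred: 9+11-3=17
Step 3: prey: 62+18-42=38; pred: 17+21-6=32
Step 4: prey: 38+11-48=1; pred: 32+24-12=44
Step 5: prey: 1+0-1=0; pred: 44+0-17=27
Step 6: prey: 0+0-0=0; pred: 27+0-10=17
Step 7: prey: 0+0-0=0; pred: 17+0-6=11
Step 8: prey: 0+0-0=0; pred: 11+0-4=7
Step 9: prey: 0+0-0=0; pred: 7+0-2=5
Step 10: prey: 0+0-0=0; pred: 5+0-2=3
Max prey = 66 at step 1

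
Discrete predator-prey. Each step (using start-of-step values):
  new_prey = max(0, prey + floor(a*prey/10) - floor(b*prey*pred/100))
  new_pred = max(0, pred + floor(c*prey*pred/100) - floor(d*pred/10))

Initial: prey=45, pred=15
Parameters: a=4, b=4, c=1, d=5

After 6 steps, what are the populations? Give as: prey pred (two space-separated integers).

Answer: 37 4

Derivation:
Step 1: prey: 45+18-27=36; pred: 15+6-7=14
Step 2: prey: 36+14-20=30; pred: 14+5-7=12
Step 3: prey: 30+12-14=28; pred: 12+3-6=9
Step 4: prey: 28+11-10=29; pred: 9+2-4=7
Step 5: prey: 29+11-8=32; pred: 7+2-3=6
Step 6: prey: 32+12-7=37; pred: 6+1-3=4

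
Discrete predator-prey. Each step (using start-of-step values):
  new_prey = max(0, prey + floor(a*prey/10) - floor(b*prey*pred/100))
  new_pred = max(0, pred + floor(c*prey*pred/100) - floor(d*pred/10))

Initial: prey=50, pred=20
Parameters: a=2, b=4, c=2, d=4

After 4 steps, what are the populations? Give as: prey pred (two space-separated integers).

Step 1: prey: 50+10-40=20; pred: 20+20-8=32
Step 2: prey: 20+4-25=0; pred: 32+12-12=32
Step 3: prey: 0+0-0=0; pred: 32+0-12=20
Step 4: prey: 0+0-0=0; pred: 20+0-8=12

Answer: 0 12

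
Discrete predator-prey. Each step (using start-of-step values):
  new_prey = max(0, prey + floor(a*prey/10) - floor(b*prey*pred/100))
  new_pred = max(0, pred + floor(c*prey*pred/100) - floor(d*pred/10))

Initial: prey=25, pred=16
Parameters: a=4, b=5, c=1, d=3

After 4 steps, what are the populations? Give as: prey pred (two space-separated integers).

Answer: 5 8

Derivation:
Step 1: prey: 25+10-20=15; pred: 16+4-4=16
Step 2: prey: 15+6-12=9; pred: 16+2-4=14
Step 3: prey: 9+3-6=6; pred: 14+1-4=11
Step 4: prey: 6+2-3=5; pred: 11+0-3=8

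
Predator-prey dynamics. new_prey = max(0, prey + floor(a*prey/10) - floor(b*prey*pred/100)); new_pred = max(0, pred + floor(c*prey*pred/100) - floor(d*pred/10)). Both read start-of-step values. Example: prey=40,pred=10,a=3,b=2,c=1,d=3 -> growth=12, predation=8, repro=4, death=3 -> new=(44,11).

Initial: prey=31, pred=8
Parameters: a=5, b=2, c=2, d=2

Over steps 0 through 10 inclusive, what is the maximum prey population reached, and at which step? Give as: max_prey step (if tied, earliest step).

Step 1: prey: 31+15-4=42; pred: 8+4-1=11
Step 2: prey: 42+21-9=54; pred: 11+9-2=18
Step 3: prey: 54+27-19=62; pred: 18+19-3=34
Step 4: prey: 62+31-42=51; pred: 34+42-6=70
Step 5: prey: 51+25-71=5; pred: 70+71-14=127
Step 6: prey: 5+2-12=0; pred: 127+12-25=114
Step 7: prey: 0+0-0=0; pred: 114+0-22=92
Step 8: prey: 0+0-0=0; pred: 92+0-18=74
Step 9: prey: 0+0-0=0; pred: 74+0-14=60
Step 10: prey: 0+0-0=0; pred: 60+0-12=48
Max prey = 62 at step 3

Answer: 62 3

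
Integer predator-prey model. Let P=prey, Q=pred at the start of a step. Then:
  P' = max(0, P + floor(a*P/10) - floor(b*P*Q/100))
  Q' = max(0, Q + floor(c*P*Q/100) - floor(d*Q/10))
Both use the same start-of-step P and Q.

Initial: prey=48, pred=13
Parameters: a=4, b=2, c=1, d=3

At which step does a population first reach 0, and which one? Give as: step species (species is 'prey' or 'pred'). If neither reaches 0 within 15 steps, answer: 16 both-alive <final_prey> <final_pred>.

Answer: 16 both-alive 13 4

Derivation:
Step 1: prey: 48+19-12=55; pred: 13+6-3=16
Step 2: prey: 55+22-17=60; pred: 16+8-4=20
Step 3: prey: 60+24-24=60; pred: 20+12-6=26
Step 4: prey: 60+24-31=53; pred: 26+15-7=34
Step 5: prey: 53+21-36=38; pred: 34+18-10=42
Step 6: prey: 38+15-31=22; pred: 42+15-12=45
Step 7: prey: 22+8-19=11; pred: 45+9-13=41
Step 8: prey: 11+4-9=6; pred: 41+4-12=33
Step 9: prey: 6+2-3=5; pred: 33+1-9=25
Step 10: prey: 5+2-2=5; pred: 25+1-7=19
Step 11: prey: 5+2-1=6; pred: 19+0-5=14
Step 12: prey: 6+2-1=7; pred: 14+0-4=10
Step 13: prey: 7+2-1=8; pred: 10+0-3=7
Step 14: prey: 8+3-1=10; pred: 7+0-2=5
Step 15: prey: 10+4-1=13; pred: 5+0-1=4
No extinction within 15 steps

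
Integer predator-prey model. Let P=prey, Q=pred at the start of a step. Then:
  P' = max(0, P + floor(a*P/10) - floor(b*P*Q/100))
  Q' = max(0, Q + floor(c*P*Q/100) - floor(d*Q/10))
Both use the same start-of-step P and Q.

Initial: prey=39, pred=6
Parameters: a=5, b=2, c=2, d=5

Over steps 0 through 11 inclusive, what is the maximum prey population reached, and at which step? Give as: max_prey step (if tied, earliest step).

Step 1: prey: 39+19-4=54; pred: 6+4-3=7
Step 2: prey: 54+27-7=74; pred: 7+7-3=11
Step 3: prey: 74+37-16=95; pred: 11+16-5=22
Step 4: prey: 95+47-41=101; pred: 22+41-11=52
Step 5: prey: 101+50-105=46; pred: 52+105-26=131
Step 6: prey: 46+23-120=0; pred: 131+120-65=186
Step 7: prey: 0+0-0=0; pred: 186+0-93=93
Step 8: prey: 0+0-0=0; pred: 93+0-46=47
Step 9: prey: 0+0-0=0; pred: 47+0-23=24
Step 10: prey: 0+0-0=0; pred: 24+0-12=12
Step 11: prey: 0+0-0=0; pred: 12+0-6=6
Max prey = 101 at step 4

Answer: 101 4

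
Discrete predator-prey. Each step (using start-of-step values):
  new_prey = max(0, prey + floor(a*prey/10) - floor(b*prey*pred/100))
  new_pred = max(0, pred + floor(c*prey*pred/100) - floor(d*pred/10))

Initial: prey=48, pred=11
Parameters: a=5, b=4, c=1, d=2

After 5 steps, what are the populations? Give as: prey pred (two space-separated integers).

Step 1: prey: 48+24-21=51; pred: 11+5-2=14
Step 2: prey: 51+25-28=48; pred: 14+7-2=19
Step 3: prey: 48+24-36=36; pred: 19+9-3=25
Step 4: prey: 36+18-36=18; pred: 25+9-5=29
Step 5: prey: 18+9-20=7; pred: 29+5-5=29

Answer: 7 29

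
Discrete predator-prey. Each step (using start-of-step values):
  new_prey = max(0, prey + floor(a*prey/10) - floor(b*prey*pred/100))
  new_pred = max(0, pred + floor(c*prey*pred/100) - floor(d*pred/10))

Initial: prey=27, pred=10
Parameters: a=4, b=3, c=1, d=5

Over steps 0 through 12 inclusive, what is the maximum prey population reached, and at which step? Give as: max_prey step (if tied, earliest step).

Answer: 128 9

Derivation:
Step 1: prey: 27+10-8=29; pred: 10+2-5=7
Step 2: prey: 29+11-6=34; pred: 7+2-3=6
Step 3: prey: 34+13-6=41; pred: 6+2-3=5
Step 4: prey: 41+16-6=51; pred: 5+2-2=5
Step 5: prey: 51+20-7=64; pred: 5+2-2=5
Step 6: prey: 64+25-9=80; pred: 5+3-2=6
Step 7: prey: 80+32-14=98; pred: 6+4-3=7
Step 8: prey: 98+39-20=117; pred: 7+6-3=10
Step 9: prey: 117+46-35=128; pred: 10+11-5=16
Step 10: prey: 128+51-61=118; pred: 16+20-8=28
Step 11: prey: 118+47-99=66; pred: 28+33-14=47
Step 12: prey: 66+26-93=0; pred: 47+31-23=55
Max prey = 128 at step 9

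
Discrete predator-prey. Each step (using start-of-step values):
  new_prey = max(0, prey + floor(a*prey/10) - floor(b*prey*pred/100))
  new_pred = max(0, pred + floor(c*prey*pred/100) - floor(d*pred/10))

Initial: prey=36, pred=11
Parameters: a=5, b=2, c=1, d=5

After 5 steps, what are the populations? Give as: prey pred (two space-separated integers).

Step 1: prey: 36+18-7=47; pred: 11+3-5=9
Step 2: prey: 47+23-8=62; pred: 9+4-4=9
Step 3: prey: 62+31-11=82; pred: 9+5-4=10
Step 4: prey: 82+41-16=107; pred: 10+8-5=13
Step 5: prey: 107+53-27=133; pred: 13+13-6=20

Answer: 133 20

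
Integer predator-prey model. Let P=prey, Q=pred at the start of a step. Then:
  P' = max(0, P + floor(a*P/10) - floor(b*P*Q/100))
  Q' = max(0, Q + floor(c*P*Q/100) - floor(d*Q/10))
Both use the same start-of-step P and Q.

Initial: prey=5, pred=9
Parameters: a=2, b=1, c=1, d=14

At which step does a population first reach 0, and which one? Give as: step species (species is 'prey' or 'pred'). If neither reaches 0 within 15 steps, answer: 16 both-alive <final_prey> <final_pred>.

Step 1: prey: 5+1-0=6; pred: 9+0-12=0
First extinction: pred at step 1

Answer: 1 pred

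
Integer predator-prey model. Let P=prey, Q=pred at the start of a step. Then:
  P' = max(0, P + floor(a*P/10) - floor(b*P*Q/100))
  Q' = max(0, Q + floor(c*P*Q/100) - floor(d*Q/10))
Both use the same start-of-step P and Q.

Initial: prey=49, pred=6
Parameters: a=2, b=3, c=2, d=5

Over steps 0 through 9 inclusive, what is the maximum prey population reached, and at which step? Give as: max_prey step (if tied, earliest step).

Answer: 50 1

Derivation:
Step 1: prey: 49+9-8=50; pred: 6+5-3=8
Step 2: prey: 50+10-12=48; pred: 8+8-4=12
Step 3: prey: 48+9-17=40; pred: 12+11-6=17
Step 4: prey: 40+8-20=28; pred: 17+13-8=22
Step 5: prey: 28+5-18=15; pred: 22+12-11=23
Step 6: prey: 15+3-10=8; pred: 23+6-11=18
Step 7: prey: 8+1-4=5; pred: 18+2-9=11
Step 8: prey: 5+1-1=5; pred: 11+1-5=7
Step 9: prey: 5+1-1=5; pred: 7+0-3=4
Max prey = 50 at step 1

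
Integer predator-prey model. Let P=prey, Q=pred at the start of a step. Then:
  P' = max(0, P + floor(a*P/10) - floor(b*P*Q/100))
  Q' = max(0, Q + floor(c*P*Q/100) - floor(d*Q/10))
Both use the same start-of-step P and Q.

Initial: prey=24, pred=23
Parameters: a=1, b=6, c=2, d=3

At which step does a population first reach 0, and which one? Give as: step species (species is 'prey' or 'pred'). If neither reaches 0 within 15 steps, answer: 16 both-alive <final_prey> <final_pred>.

Step 1: prey: 24+2-33=0; pred: 23+11-6=28
First extinction: prey at step 1

Answer: 1 prey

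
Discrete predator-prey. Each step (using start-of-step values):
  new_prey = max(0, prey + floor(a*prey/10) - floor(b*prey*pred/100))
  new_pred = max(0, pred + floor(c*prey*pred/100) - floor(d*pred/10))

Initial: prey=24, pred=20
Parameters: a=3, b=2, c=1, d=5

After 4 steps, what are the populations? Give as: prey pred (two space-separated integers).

Step 1: prey: 24+7-9=22; pred: 20+4-10=14
Step 2: prey: 22+6-6=22; pred: 14+3-7=10
Step 3: prey: 22+6-4=24; pred: 10+2-5=7
Step 4: prey: 24+7-3=28; pred: 7+1-3=5

Answer: 28 5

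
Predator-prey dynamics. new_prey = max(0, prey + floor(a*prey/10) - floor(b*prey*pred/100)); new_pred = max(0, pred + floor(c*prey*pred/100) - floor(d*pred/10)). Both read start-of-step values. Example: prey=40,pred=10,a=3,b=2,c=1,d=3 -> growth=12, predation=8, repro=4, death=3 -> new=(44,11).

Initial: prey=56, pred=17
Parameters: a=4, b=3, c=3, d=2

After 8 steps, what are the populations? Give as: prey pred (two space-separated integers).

Answer: 0 34

Derivation:
Step 1: prey: 56+22-28=50; pred: 17+28-3=42
Step 2: prey: 50+20-63=7; pred: 42+63-8=97
Step 3: prey: 7+2-20=0; pred: 97+20-19=98
Step 4: prey: 0+0-0=0; pred: 98+0-19=79
Step 5: prey: 0+0-0=0; pred: 79+0-15=64
Step 6: prey: 0+0-0=0; pred: 64+0-12=52
Step 7: prey: 0+0-0=0; pred: 52+0-10=42
Step 8: prey: 0+0-0=0; pred: 42+0-8=34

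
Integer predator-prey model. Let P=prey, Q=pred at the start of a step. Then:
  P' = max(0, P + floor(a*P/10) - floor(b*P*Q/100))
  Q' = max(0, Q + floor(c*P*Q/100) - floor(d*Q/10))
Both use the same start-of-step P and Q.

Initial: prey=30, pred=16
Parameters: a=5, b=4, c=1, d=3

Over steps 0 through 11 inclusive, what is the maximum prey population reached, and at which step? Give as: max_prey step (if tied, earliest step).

Answer: 38 11

Derivation:
Step 1: prey: 30+15-19=26; pred: 16+4-4=16
Step 2: prey: 26+13-16=23; pred: 16+4-4=16
Step 3: prey: 23+11-14=20; pred: 16+3-4=15
Step 4: prey: 20+10-12=18; pred: 15+3-4=14
Step 5: prey: 18+9-10=17; pred: 14+2-4=12
Step 6: prey: 17+8-8=17; pred: 12+2-3=11
Step 7: prey: 17+8-7=18; pred: 11+1-3=9
Step 8: prey: 18+9-6=21; pred: 9+1-2=8
Step 9: prey: 21+10-6=25; pred: 8+1-2=7
Step 10: prey: 25+12-7=30; pred: 7+1-2=6
Step 11: prey: 30+15-7=38; pred: 6+1-1=6
Max prey = 38 at step 11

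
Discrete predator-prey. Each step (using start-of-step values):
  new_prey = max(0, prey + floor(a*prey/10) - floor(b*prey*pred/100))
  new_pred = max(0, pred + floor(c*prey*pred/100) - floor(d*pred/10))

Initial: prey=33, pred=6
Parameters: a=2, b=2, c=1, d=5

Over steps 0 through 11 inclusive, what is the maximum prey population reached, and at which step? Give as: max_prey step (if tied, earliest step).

Step 1: prey: 33+6-3=36; pred: 6+1-3=4
Step 2: prey: 36+7-2=41; pred: 4+1-2=3
Step 3: prey: 41+8-2=47; pred: 3+1-1=3
Step 4: prey: 47+9-2=54; pred: 3+1-1=3
Step 5: prey: 54+10-3=61; pred: 3+1-1=3
Step 6: prey: 61+12-3=70; pred: 3+1-1=3
Step 7: prey: 70+14-4=80; pred: 3+2-1=4
Step 8: prey: 80+16-6=90; pred: 4+3-2=5
Step 9: prey: 90+18-9=99; pred: 5+4-2=7
Step 10: prey: 99+19-13=105; pred: 7+6-3=10
Step 11: prey: 105+21-21=105; pred: 10+10-5=15
Max prey = 105 at step 10

Answer: 105 10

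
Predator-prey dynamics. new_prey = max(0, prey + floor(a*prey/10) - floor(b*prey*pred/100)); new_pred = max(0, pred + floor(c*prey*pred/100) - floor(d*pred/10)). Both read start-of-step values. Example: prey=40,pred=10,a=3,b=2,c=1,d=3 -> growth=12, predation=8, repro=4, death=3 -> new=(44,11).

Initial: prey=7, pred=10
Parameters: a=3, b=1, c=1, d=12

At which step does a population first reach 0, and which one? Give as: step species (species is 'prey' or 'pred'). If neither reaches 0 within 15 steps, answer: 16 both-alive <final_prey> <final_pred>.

Answer: 1 pred

Derivation:
Step 1: prey: 7+2-0=9; pred: 10+0-12=0
First extinction: pred at step 1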